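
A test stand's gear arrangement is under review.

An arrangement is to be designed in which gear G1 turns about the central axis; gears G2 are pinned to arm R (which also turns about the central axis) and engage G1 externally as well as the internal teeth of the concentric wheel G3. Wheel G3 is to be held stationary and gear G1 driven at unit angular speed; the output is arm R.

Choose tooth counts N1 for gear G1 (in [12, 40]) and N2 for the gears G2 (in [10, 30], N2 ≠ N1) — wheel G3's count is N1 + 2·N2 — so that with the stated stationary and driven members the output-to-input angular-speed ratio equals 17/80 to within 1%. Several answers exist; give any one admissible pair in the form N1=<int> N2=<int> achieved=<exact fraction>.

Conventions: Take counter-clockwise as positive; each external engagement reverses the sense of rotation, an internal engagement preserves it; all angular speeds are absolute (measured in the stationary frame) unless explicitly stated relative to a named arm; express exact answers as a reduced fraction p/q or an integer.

class = planetary set [ratio 17/80 wanted; Willis about the carrier]
Willis with ω_ring = 0: ω_arm/ω_sun = N1/(N1+N3); set equal to 17/80  ⇒  N3/N1 = 1/(17/80) − 1 = 63/17
N3 = N1 + 2·N2  ⇒  N2/N1 = (N3/N1 − 1)/2 = (63/17 − 1)/2 = 23/17
smallest multiple with N1 ≥ 12 and N2 ≥ 10: k = 1  ⇒  N1 = 1·17 = 17, N2 = 1·23 = 23 (N1 ≤ 40, N2 ≤ 30, N2 ≠ N1 ✓), N3 = 17 + 2·23 = 63
check: N1/(N1+N3) with N1 = 17, N3 = 63 gives 17/80; |achieved − target| = 0 ≤ 17/8000 ✓

N1=17 N2=23 achieved=17/80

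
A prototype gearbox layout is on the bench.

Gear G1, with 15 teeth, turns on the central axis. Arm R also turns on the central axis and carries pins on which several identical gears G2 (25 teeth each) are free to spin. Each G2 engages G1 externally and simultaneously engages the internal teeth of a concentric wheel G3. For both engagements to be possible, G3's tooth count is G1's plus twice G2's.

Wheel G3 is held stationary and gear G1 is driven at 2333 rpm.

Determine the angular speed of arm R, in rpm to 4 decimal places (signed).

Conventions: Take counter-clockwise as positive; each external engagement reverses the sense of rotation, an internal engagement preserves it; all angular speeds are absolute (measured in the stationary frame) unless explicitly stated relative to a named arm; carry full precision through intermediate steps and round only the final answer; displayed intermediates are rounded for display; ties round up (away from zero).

+437.4375 rpm

topology: planetary set — G1 15T / G2 25T / G3 65T, arm = carrier (Willis)
normalise by the input: solve with ω_sun = 1, then scale by 2333 rpm
ring teeth: 15 + 2·25 = 65
15(ω_sun−ω_arm) = −65(ω_ring−ω_arm),  ω_ring = 0, ω_sun = 1
15(1−ω_arm) = −65(0−ω_arm)  ⇒  80·ω_arm = 15  ⇒  ω_arm = 3/16
scale: ω_arm = 3/16 × 2333 rpm = +437.4375 rpm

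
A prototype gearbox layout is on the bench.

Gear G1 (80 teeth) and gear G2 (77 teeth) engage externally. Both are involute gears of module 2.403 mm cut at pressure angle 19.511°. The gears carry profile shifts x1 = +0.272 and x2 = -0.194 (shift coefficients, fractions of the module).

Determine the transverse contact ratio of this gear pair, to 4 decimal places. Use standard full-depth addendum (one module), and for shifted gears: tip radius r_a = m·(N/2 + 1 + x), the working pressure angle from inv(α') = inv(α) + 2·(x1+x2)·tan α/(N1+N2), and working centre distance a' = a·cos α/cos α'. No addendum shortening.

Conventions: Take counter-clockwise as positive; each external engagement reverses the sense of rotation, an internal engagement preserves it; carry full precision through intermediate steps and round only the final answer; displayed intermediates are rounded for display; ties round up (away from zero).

single-mesh involute tooth geometry (80T engaging 77T at module 2.403)
base radii: r_b1 = 90.600538, r_b2 = 87.203018
tip radii: r_a1 = 99.176616, r_a2 = 94.452318
inv(α') = inv(19.511°) + 2·(+0.272-0.194)·tan α/(80+77) = 0.01415554  ⇒  α' = 19.67026°
a' = a·cos α / cos α' = 188.6355·cos 19.511°/cos 19.67026° = 188.822201
action lengths: √(r_a1²−r_b1²) = 40.342826, √(r_a2²−r_b2²) = 36.288758
base pitch p_b = π·m·cos α = 7.115750
CR = (40.342826 + 36.288758 − 188.822201·sin 19.67026°)/7.115750 = 1.837164
contact ratio ≈ 1.8372

1.8372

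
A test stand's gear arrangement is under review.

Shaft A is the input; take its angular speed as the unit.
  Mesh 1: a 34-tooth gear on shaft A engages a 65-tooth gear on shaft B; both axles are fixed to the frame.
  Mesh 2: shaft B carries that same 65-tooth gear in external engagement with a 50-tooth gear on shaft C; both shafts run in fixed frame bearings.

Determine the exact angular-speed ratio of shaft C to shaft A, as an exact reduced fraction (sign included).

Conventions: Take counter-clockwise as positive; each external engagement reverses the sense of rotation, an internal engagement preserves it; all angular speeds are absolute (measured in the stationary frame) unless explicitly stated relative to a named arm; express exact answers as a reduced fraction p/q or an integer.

class = fixed-axis compound train [2 meshes; 2 ratios multiply, 2 sense flips]
mesh 1 [34T→65T]: running ratio 34/65, sense −
mesh 2 [65T→50T]: running ratio 17/25, sense +
ω_out/ω_in = 17/25

17/25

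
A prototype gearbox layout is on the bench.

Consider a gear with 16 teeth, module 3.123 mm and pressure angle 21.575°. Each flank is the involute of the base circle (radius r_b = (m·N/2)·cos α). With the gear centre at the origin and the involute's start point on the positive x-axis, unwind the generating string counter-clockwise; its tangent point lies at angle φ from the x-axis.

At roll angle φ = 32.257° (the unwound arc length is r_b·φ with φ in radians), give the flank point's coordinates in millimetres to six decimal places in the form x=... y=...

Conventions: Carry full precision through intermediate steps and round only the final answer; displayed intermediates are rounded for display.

recognized (one wheel, involute flank): single-mesh tooth geometry, m = 3.123, N = 16
pitch radius r_p = m·N/2 = 3.123·16/2 = 24.984000
base radius r_b = r_p·cos α = 24.984000·cos 21.575° = 23.233547
roll angle φ = 32.257° = 0.56299086 rad
x = r_b·(cos φ + φ·sin φ) = 26.628918
y = r_b·(sin φ − φ·cos φ) = 1.338659

x=26.628918 y=1.338659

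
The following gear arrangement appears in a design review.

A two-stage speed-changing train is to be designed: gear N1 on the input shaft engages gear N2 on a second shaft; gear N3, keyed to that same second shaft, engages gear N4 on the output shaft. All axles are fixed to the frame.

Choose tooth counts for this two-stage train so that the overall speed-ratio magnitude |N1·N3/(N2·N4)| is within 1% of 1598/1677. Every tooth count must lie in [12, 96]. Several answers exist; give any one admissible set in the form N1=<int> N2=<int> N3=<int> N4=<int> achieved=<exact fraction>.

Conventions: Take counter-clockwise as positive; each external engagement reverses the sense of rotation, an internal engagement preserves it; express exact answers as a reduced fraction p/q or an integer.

class = fixed-axis compound train [2-stage, 1598/1677 wanted]
target = 1598/1677 in lowest terms: an exact hit needs N1·N3 = k·1598 and N2·N4 = k·1677 for one integer k, every count in [12, 96]; additionally prefer no 1:1 stage (N1 ≠ N2, N3 ≠ N4)
k = 1: N1·N3 = 1598 = 17·94, N2·N4 = 1677 = 39·43
achieved = 17·94/(39·43) = 1598/1677; |achieved − target| = 0 ≤ 799/83850 ✓

N1=17 N2=39 N3=94 N4=43 achieved=1598/1677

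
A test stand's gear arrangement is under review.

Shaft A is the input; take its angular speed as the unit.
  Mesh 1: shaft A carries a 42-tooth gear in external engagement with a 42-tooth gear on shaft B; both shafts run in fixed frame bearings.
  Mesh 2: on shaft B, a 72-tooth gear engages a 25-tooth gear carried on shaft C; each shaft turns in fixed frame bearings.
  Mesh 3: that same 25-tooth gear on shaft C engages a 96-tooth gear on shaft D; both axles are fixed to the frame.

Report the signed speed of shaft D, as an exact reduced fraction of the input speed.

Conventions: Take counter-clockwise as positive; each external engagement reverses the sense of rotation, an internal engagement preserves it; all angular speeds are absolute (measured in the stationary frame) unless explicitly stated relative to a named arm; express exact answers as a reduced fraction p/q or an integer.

-3/4

3-mesh fixed-axis compound train (all bearings frame-fixed)
mesh 1 [42T→42T]: |ω|/ω_in = 1×42/42 = 1, sense flips to −
mesh 2 [72T→25T]: |ω|/ω_in = 1×72/25 = 72/25, sense flips to +
mesh 3 [25T→96T]: |ω|/ω_in = (72/25)×25/96 = 3/4, sense flips to −
signed output speed (× input speed) = -3/4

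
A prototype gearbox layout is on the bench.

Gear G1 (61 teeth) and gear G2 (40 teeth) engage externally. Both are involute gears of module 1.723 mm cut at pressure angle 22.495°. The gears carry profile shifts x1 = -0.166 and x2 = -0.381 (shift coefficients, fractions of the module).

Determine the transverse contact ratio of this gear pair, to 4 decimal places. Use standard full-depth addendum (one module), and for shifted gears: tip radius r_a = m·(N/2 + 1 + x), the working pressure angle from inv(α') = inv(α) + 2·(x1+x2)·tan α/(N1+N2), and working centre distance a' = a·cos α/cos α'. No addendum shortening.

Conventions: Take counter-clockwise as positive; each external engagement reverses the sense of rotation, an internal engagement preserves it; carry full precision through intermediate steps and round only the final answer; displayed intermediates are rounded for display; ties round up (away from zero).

1.7438

class = single-mesh tooth geometry [involute pair 61T × 40T, m = 1.723]
base radii: r_b1 = 48.553010, r_b2 = 31.838039
tip radii: r_a1 = 53.988482, r_a2 = 35.526537
inv(α') = inv(22.495°) + 2·(-0.166-0.381)·tan α/(61+40) = 0.01701399  ⇒  α' = 20.87046°
a' = a·cos α / cos α' = 87.0115·cos 22.495°/cos 20.87046° = 86.036021
action lengths: √(r_a1²−r_b1²) = 23.608503, √(r_a2²−r_b2²) = 15.763061
base pitch p_b = π·m·cos α = 5.001108
CR = (23.608503 + 15.763061 − 86.036021·sin 20.87046°)/5.001108 = 1.743752
contact ratio ≈ 1.7438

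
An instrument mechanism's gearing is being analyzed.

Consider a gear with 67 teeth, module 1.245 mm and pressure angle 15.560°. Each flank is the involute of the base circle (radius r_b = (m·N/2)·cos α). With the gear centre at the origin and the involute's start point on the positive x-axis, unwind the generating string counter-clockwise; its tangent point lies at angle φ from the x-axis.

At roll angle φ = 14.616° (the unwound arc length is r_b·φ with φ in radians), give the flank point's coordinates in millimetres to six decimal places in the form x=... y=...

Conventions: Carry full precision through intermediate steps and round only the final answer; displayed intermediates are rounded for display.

class = single-mesh tooth geometry [base-circle involute, m = 1.245, 67T]
pitch radius r_p = m·N/2 = 1.245·67/2 = 41.707500
base radius r_b = r_p·cos α = 41.707500·cos 15.560° = 40.178923
roll angle φ = 14.616° = 0.25509732 rad
x = r_b·(cos φ + φ·sin φ) = 41.465046
y = r_b·(sin φ − φ·cos φ) = 0.220885

x=41.465046 y=0.220885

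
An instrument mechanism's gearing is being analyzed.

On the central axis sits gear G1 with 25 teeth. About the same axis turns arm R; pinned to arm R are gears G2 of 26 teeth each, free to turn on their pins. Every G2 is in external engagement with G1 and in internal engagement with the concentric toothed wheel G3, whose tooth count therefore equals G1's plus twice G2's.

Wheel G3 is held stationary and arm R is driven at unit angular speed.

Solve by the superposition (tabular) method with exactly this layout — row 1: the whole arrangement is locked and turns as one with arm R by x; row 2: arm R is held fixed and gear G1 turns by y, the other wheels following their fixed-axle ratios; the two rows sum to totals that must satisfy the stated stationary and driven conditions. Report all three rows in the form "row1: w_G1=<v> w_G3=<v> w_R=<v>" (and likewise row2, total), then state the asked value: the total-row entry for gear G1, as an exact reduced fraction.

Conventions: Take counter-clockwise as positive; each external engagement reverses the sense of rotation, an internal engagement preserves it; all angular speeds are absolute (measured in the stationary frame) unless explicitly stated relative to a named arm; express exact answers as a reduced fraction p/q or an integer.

row1: w_G1=1 w_G3=1 w_R=1
row2: w_G1=77/25 w_G3=-1 w_R=0
total: w_G1=102/25 w_G3=0 w_R=1
asked value: 102/25

class = planetary set [G3 = 25+2·26 = 77; Willis about the carrier]
row 1 (train locked, turned with arm): all members turn x
row 2 (arm held, sun turns y): ω_ring = −(25/77)·y, ω_arm = 0
boundary: total ω_ring = x − (25/77)·y = 0 and total ω_arm = x = 1  ⇒  y = 77/25, x = 1
row 2 ring = −(25/77)·77/25 = -1
totals (row 1 + row 2): sun 1 + 77/25 = 102/25, ring 1 + (-1) = 0, arm 1 + 0 = 1
asked cell (total, sun) = 102/25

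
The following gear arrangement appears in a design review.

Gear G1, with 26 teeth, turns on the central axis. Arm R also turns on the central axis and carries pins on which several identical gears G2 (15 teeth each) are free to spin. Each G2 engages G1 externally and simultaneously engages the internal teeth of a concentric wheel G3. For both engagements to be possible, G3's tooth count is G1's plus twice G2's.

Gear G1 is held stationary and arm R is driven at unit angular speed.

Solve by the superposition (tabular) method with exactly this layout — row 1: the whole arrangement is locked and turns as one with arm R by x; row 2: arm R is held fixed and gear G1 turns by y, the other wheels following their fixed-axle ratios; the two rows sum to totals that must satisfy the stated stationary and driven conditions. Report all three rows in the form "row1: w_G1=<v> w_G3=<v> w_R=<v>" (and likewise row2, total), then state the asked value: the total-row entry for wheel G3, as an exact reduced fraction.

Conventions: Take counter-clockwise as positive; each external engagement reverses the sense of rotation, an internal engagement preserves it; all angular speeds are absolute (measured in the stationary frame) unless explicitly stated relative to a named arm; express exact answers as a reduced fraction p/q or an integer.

row1: w_G1=1 w_G3=1 w_R=1
row2: w_G1=-1 w_G3=13/28 w_R=0
total: w_G1=0 w_G3=41/28 w_R=1
asked value: 41/28

topology: planetary set — G1 26T / G2 15T / G3 56T, arm = carrier (Willis)
row 1: whole set turns with the arm by x
row 2 — arm fixed, fixed-axis ratios: sun y, ring −(26/56)·y, arm 0
boundary: total ω_sun = x + y = 0 and total ω_arm = x = 1  ⇒  y = -1, x = 1
row 2 ring = −(26/56)·(-1) = 13/28
totals (row 1 + row 2): sun 1 + (-1) = 0, ring 1 + 13/28 = 41/28, arm 1 + 0 = 1
asked cell (total, ring) = 41/28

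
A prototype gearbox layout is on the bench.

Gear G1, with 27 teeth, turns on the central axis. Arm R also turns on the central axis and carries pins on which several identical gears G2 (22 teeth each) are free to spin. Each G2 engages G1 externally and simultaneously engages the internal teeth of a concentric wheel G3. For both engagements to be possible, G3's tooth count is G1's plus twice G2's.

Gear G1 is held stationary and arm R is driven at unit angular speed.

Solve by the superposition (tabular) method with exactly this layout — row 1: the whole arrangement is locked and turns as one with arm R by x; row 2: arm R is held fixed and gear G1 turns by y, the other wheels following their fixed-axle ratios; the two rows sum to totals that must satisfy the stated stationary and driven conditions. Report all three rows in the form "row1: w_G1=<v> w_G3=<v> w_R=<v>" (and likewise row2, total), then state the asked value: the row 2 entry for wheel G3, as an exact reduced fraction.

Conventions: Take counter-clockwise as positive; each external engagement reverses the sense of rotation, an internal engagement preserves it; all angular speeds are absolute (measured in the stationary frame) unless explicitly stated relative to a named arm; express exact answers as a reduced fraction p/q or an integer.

class = planetary set [G3 = 27+2·22 = 71; Willis about the carrier]
row 1: whole set turns with the arm by x
superposition row 2 [arm held]: sun y, ring −(27/71)·y, arm 0
boundary: total ω_sun = x + y = 0 and total ω_arm = x = 1  ⇒  y = -1, x = 1
row 2 ring = −(27/71)·(-1) = 27/71
totals (row 1 + row 2): sun 1 + (-1) = 0, ring 1 + 27/71 = 98/71, arm 1 + 0 = 1
asked cell (row2, ring) = 27/71

row1: w_G1=1 w_G3=1 w_R=1
row2: w_G1=-1 w_G3=27/71 w_R=0
total: w_G1=0 w_G3=98/71 w_R=1
asked value: 27/71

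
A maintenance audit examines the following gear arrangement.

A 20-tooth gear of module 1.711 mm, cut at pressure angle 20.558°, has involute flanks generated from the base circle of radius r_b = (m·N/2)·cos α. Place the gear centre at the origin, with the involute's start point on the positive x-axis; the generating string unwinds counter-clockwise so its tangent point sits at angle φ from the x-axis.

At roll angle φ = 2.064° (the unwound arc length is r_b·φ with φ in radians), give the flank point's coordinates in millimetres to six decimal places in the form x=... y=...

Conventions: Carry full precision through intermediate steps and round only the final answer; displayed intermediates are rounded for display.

recognized (one wheel, involute flank): single-mesh tooth geometry, m = 1.711, N = 20
pitch radius r_p = m·N/2 = 1.711·20/2 = 17.110000
base radius r_b = r_p·cos α = 17.110000·cos 20.558° = 16.020387
roll angle φ = 2.064° = 0.03602360 rad
x = r_b·(cos φ + φ·sin φ) = 16.030779
y = r_b·(sin φ − φ·cos φ) = 0.000250

x=16.030779 y=0.000250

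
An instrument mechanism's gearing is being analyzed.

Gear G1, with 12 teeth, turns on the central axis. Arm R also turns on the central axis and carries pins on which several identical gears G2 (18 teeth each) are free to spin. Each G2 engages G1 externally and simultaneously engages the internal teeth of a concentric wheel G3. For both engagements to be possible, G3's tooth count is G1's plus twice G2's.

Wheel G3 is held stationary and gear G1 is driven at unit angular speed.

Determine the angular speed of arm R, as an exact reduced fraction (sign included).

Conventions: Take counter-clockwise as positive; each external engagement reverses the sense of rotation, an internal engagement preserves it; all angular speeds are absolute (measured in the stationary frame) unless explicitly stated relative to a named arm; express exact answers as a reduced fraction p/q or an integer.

1/5

topology: planetary set — G1 12T / G2 18T / G3 48T, arm = carrier (Willis)
ring teeth: 12 + 2·18 = 48
12(ω_sun−ω_arm) = −48(ω_ring−ω_arm),  ω_ring = 0, ω_sun = 1
12(1−ω_arm) = −48(0−ω_arm)  ⇒  60·ω_arm = 12  ⇒  ω_arm = 1/5
exact speed ratio = 1/5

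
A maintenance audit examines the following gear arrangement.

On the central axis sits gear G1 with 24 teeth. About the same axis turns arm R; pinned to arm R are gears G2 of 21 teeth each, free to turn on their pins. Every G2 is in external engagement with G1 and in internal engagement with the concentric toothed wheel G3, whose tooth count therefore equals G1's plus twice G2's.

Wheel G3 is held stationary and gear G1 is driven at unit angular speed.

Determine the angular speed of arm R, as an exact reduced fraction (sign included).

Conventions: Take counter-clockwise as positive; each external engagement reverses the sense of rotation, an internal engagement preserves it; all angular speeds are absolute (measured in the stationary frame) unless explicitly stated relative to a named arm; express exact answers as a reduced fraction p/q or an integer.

4/15

class = planetary set [G3 = 24+2·21 = 66; Willis about the carrier]
ring teeth: 24 + 2·21 = 66
24(ω_sun−ω_arm) = −66(ω_ring−ω_arm),  ω_ring = 0, ω_sun = 1
24(1−ω_arm) = −66(0−ω_arm)  ⇒  90·ω_arm = 24  ⇒  ω_arm = 4/15
exact speed ratio = 4/15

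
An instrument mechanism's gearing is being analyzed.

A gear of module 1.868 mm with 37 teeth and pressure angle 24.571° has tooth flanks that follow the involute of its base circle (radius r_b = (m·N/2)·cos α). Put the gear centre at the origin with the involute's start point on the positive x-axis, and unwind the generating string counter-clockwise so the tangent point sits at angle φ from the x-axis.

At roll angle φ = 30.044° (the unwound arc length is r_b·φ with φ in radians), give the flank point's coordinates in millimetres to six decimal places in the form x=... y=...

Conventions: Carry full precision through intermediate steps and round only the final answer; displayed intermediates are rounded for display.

single-mesh involute tooth geometry (37T wheel at module 1.868)
pitch radius r_p = m·N/2 = 1.868·37/2 = 34.558000
base radius r_b = r_p·cos α = 34.558000·cos 24.571° = 31.428659
roll angle φ = 30.044° = 0.52436672 rad
x = r_b·(cos φ + φ·sin φ) = 35.456970
y = r_b·(sin φ − φ·cos φ) = 1.469337

x=35.456970 y=1.469337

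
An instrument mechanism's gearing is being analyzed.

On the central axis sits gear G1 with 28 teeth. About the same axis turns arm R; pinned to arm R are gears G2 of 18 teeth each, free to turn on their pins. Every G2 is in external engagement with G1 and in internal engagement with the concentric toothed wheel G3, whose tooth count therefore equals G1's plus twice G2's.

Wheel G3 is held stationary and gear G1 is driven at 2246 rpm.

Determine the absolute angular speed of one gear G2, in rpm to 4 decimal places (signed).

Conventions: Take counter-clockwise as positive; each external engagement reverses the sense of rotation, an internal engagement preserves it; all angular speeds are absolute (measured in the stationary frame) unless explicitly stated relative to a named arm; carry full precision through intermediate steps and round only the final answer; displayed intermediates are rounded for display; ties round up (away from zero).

class = planetary set [G3 = 28+2·18 = 64; Willis about the carrier]
normalise by the input: solve with ω_sun = 1, then scale by 2246 rpm
ring teeth: 28 + 2·18 = 64
28(ω_sun−ω_arm) = −64(ω_ring−ω_arm),  ω_ring = 0, ω_sun = 1
28(1−ω_arm) = −64(0−ω_arm)  ⇒  92·ω_arm = 28  ⇒  ω_arm = 7/23
sun–planet mesh: 28·(1−7/23) = −18·(ω_p−ω_arm)  ⇒  ω_p−ω_arm = -224/207
ω_p = 7/23 − 224/207 = -7/9
scale: ω_p = -7/9 × 2246 rpm = -1746.8889 rpm

-1746.8889 rpm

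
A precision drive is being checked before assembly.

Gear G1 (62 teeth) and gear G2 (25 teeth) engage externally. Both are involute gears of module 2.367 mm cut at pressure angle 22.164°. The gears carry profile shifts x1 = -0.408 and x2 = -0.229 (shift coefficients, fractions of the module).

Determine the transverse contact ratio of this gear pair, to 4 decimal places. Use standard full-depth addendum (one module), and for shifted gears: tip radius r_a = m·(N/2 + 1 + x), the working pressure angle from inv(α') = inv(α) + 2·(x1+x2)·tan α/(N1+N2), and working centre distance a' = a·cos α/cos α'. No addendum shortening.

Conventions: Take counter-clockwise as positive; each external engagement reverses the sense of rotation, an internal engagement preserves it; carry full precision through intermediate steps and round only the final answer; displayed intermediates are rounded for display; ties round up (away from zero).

1.7633

class = single-mesh tooth geometry [involute pair 62T × 25T, m = 2.367]
base radii: r_b1 = 67.955013, r_b2 = 27.401215
tip radii: r_a1 = 74.778264, r_a2 = 31.412457
inv(α') = inv(22.164°) + 2·(-0.408-0.229)·tan α/(62+25) = 0.01455965  ⇒  α' = 19.84968°
a' = a·cos α / cos α' = 102.9645·cos 22.164°/cos 19.84968° = 101.379518
action lengths: √(r_a1²−r_b1²) = 31.207452, √(r_a2²−r_b2²) = 15.359554
base pitch p_b = π·m·cos α = 6.886676
CR = (31.207452 + 15.359554 − 101.379518·sin 19.84968°)/6.886676 = 1.763293
contact ratio ≈ 1.7633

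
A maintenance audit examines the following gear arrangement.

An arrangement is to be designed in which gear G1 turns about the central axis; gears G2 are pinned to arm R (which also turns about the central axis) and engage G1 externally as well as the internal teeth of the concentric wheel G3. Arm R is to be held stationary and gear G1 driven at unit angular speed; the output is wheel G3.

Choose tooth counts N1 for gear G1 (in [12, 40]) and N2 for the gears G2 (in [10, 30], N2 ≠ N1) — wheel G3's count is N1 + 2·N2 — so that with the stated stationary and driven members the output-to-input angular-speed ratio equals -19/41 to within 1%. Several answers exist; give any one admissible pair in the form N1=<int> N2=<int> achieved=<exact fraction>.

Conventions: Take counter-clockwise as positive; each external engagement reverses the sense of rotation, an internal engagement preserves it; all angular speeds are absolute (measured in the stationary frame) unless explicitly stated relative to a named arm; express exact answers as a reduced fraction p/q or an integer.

N1=19 N2=11 achieved=-19/41

planetary set to be sized for -19/41 (Willis relation)
Willis with ω_arm = 0: ω_ring/ω_sun = −N1/N3; set equal to -19/41  ⇒  N3/N1 = −1/(-19/41) = 41/19
N3 = N1 + 2·N2  ⇒  N2/N1 = (N3/N1 − 1)/2 = (41/19 − 1)/2 = 11/19
smallest multiple with N1 ≥ 12 and N2 ≥ 10: k = 1  ⇒  N1 = 1·19 = 19, N2 = 1·11 = 11 (N1 ≤ 40, N2 ≤ 30, N2 ≠ N1 ✓), N3 = 19 + 2·11 = 41
check: −N1/N3 with N1 = 19, N3 = 41 gives -19/41; |achieved − target| = 0 ≤ 19/4100 ✓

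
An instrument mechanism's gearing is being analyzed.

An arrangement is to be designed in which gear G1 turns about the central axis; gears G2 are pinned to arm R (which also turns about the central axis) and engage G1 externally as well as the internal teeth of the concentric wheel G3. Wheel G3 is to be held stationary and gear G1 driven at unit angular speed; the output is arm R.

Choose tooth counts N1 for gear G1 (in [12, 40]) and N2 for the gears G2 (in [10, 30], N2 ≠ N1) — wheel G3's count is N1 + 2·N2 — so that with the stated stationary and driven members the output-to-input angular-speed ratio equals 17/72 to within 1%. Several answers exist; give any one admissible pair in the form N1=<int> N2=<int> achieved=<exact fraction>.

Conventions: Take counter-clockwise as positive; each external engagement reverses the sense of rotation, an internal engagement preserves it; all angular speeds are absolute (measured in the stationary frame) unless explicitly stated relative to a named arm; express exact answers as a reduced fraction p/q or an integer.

design class (target 17/72): planetary set
Willis with ω_ring = 0: ω_arm/ω_sun = N1/(N1+N3); set equal to 17/72  ⇒  N3/N1 = 1/(17/72) − 1 = 55/17
N3 = N1 + 2·N2  ⇒  N2/N1 = (N3/N1 − 1)/2 = (55/17 − 1)/2 = 19/17
smallest multiple with N1 ≥ 12 and N2 ≥ 10: k = 1  ⇒  N1 = 1·17 = 17, N2 = 1·19 = 19 (N1 ≤ 40, N2 ≤ 30, N2 ≠ N1 ✓), N3 = 17 + 2·19 = 55
check: N1/(N1+N3) with N1 = 17, N3 = 55 gives 17/72; |achieved − target| = 0 ≤ 17/7200 ✓

N1=17 N2=19 achieved=17/72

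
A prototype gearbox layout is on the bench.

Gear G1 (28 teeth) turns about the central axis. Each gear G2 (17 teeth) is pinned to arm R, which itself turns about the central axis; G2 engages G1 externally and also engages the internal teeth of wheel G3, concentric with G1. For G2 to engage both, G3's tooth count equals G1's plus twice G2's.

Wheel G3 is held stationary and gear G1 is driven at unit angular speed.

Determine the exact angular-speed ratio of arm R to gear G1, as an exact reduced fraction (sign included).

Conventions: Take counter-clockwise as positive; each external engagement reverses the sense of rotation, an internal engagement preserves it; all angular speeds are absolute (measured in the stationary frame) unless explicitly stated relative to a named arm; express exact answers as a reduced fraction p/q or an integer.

topology: planetary set — G1 28T / G2 17T / G3 62T, arm = carrier (Willis)
ring teeth: 28 + 2·17 = 62
28(ω_sun−ω_arm) = −62(ω_ring−ω_arm),  ω_ring = 0, ω_sun = 1
28(1−ω_arm) = −62(0−ω_arm)  ⇒  90·ω_arm = 28  ⇒  ω_arm = 14/45
ω_out/ω_in = 14/45

14/45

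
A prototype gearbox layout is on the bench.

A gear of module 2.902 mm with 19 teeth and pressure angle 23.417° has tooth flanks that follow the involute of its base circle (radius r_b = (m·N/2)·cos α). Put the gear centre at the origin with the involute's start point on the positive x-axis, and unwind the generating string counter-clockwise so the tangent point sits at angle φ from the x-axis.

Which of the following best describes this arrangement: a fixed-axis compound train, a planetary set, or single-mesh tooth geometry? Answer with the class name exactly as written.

single-mesh involute tooth geometry (19T wheel at module 2.902)
classification: single-mesh tooth geometry

single-mesh tooth geometry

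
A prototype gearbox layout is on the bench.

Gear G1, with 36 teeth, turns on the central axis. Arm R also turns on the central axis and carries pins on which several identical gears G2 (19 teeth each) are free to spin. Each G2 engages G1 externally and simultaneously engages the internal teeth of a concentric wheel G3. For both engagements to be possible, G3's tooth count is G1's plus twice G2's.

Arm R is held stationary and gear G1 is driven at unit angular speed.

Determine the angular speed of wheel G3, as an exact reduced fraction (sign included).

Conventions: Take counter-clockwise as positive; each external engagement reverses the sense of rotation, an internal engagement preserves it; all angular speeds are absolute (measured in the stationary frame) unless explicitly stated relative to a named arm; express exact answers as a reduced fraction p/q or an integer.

topology: planetary set — G1 36T / G2 19T / G3 74T, arm = carrier (Willis)
ring teeth: 36 + 2·19 = 74
36(ω_sun−ω_arm) = −74(ω_ring−ω_arm),  ω_arm = 0, ω_sun = 1
ω_ring = 0 − (36/74)(1−0) = -18/37
exact speed ratio = -18/37

-18/37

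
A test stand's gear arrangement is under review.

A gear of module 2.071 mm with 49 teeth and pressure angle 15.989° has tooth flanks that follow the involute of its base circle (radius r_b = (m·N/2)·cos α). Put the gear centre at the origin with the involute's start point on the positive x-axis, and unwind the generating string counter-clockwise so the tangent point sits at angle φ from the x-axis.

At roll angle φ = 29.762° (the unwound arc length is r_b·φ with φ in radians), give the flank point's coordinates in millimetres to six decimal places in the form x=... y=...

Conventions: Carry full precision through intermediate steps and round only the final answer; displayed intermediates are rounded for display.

class = single-mesh tooth geometry [base-circle involute, m = 2.071, 49T]
pitch radius r_p = m·N/2 = 2.071·49/2 = 50.739500
base radius r_b = r_p·cos α = 50.739500·cos 15.989° = 48.776622
roll angle φ = 29.762° = 0.51944489 rad
x = r_b·(cos φ + φ·sin φ) = 54.919864
y = r_b·(sin φ − φ·cos φ) = 2.217916

x=54.919864 y=2.217916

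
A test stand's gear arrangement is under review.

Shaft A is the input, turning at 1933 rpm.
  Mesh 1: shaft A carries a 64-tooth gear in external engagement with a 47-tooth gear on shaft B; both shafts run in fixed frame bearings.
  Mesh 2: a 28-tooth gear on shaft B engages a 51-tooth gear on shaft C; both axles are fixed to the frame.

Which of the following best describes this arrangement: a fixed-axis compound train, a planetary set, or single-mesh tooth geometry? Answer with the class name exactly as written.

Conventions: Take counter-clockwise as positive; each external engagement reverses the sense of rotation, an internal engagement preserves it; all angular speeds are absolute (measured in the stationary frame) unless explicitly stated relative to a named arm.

class = fixed-axis compound train [2 meshes; 2 ratios multiply, 2 sense flips]
classification: fixed-axis compound train

fixed-axis compound train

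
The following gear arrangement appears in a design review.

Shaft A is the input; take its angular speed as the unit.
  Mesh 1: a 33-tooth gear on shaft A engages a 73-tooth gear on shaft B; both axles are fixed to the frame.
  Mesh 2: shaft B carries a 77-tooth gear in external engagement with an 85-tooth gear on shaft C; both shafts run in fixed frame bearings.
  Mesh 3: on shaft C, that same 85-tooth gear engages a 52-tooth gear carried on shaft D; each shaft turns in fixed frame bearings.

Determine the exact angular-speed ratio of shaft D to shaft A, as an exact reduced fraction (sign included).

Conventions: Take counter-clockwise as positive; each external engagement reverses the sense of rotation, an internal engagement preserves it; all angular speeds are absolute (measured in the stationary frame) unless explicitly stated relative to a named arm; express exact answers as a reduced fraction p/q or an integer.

-2541/3796

class = fixed-axis compound train [3 meshes; 3 ratios multiply, 3 sense flips]
mesh 1 [33T→73T]: running ratio 33/73, sense −
mesh 2 [77T→85T]: running ratio 2541/6205, sense +
mesh 3 [85T→52T]: running ratio 2541/3796, sense −
ω_out/ω_in = -2541/3796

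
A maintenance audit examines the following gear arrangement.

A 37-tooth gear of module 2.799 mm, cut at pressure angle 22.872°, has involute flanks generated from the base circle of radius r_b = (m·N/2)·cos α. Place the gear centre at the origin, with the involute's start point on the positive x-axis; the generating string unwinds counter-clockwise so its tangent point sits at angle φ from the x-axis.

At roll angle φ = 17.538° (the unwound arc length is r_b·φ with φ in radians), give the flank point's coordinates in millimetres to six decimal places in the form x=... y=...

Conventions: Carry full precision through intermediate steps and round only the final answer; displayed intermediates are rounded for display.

x=49.893217 y=0.451843

topology: single-mesh involute geometry — m = 2.799, N = 37
pitch radius r_p = m·N/2 = 2.799·37/2 = 51.781500
base radius r_b = r_p·cos α = 51.781500·cos 22.872° = 47.710203
roll angle φ = 17.538° = 0.30609584 rad
x = r_b·(cos φ + φ·sin φ) = 49.893217
y = r_b·(sin φ − φ·cos φ) = 0.451843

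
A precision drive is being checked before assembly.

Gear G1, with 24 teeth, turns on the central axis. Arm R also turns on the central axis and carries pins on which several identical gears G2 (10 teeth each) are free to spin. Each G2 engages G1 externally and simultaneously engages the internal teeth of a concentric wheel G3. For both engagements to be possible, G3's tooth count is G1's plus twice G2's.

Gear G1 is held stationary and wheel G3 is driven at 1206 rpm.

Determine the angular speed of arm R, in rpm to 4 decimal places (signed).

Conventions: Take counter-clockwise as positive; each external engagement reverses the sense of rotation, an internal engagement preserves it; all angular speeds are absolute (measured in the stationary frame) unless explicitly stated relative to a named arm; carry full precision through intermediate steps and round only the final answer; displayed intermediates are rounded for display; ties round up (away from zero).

topology: planetary set — G1 24T / G2 10T / G3 44T, arm = carrier (Willis)
normalise by the input: solve with ω_ring = 1, then scale by 1206 rpm
ring teeth: 24 + 2·10 = 44
24(ω_sun−ω_arm) = −44(ω_ring−ω_arm),  ω_sun = 0, ω_ring = 1
24(0−ω_arm) = −44(1−ω_arm)  ⇒  68·ω_arm = 44  ⇒  ω_arm = 11/17
scale: ω_arm = 11/17 × 1206 rpm = +780.3529 rpm

+780.3529 rpm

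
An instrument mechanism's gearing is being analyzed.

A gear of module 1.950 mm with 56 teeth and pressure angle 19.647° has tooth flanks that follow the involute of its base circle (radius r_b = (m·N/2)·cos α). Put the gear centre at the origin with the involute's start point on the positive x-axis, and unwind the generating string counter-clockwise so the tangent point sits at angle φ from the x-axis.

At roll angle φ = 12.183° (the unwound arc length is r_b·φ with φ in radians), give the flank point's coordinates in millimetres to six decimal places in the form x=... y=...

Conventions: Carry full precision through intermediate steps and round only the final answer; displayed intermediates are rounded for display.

recognized (one wheel, involute flank): single-mesh tooth geometry, m = 1.950, N = 56
pitch radius r_p = m·N/2 = 1.950·56/2 = 54.600000
base radius r_b = r_p·cos α = 54.600000·cos 19.647° = 51.421295
roll angle φ = 12.183° = 0.21263346 rad
x = r_b·(cos φ + φ·sin φ) = 52.570644
y = r_b·(sin φ − φ·cos φ) = 0.164041

x=52.570644 y=0.164041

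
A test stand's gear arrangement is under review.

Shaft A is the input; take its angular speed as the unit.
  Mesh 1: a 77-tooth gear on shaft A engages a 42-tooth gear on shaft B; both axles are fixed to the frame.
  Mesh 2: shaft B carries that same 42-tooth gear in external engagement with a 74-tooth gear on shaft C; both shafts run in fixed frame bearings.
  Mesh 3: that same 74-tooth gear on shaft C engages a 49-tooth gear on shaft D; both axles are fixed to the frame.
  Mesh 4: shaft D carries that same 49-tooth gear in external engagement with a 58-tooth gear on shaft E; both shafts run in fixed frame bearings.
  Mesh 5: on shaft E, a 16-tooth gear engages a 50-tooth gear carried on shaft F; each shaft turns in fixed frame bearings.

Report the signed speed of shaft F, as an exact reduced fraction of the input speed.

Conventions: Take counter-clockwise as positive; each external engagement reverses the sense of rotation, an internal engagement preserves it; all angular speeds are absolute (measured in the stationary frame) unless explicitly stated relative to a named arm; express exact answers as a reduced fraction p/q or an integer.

-308/725

5-mesh fixed-axis compound train (all bearings frame-fixed)
mesh 1 [77T→42T]: |ω|/ω_in = 1×77/42 = 11/6, sense flips to −
mesh 2 [42T→74T]: |ω|/ω_in = (11/6)×42/74 = 77/74, sense flips to +
mesh 3 [74T→49T]: |ω|/ω_in = (77/74)×74/49 = 11/7, sense flips to −
mesh 4 [49T→58T]: |ω|/ω_in = (11/7)×49/58 = 77/58, sense flips to +
mesh 5 [16T→50T]: |ω|/ω_in = (77/58)×16/50 = 308/725, sense flips to −
signed output speed (× input speed) = -308/725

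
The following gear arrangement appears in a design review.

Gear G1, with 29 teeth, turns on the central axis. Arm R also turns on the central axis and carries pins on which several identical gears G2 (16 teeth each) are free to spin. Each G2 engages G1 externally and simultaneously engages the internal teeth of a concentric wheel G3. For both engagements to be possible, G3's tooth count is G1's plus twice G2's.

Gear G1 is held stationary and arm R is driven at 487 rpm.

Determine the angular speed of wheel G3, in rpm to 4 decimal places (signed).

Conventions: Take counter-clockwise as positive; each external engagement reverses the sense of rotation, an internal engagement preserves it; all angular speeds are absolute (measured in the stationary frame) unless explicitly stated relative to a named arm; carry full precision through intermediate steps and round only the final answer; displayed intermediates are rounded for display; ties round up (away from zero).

+718.5246 rpm

recognized (axles ride arm R): planetary set, 29/16/61 teeth
normalise by the input: solve with ω_arm = 1, then scale by 487 rpm
ring teeth: 29 + 2·16 = 61
29(ω_sun−ω_arm) = −61(ω_ring−ω_arm),  ω_sun = 0, ω_arm = 1
ω_ring = 1 − (29/61)(0−1) = 90/61
scale: ω_ring = 90/61 × 487 rpm = +718.5246 rpm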